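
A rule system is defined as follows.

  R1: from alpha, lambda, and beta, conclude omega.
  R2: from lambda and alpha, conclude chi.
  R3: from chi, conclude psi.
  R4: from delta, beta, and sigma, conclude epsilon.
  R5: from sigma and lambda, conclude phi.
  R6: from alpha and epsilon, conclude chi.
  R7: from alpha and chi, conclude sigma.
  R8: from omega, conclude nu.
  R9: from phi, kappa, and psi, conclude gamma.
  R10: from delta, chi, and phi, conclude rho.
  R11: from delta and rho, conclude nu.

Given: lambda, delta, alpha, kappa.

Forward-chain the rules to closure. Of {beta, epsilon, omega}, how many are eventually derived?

No rule produces beta, and it is not given.
epsilon would need delta, beta, and sigma (R4), but beta is never established.
omega would need alpha, lambda, and beta (R1), but beta is never established.
None of the 3 are reached.

0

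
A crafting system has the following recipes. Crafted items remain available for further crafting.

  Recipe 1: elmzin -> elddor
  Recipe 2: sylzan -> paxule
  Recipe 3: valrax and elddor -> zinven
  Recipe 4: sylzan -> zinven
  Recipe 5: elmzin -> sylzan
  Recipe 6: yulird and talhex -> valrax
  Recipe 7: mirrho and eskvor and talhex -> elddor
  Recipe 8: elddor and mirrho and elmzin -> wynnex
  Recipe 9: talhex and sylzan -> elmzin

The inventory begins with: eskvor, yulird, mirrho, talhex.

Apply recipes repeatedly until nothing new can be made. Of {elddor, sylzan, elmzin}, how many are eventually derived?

Using Recipe 7, mirrho, eskvor, and talhex make elddor.
elddor: reached.
sylzan would need elmzin (Recipe 5), but elmzin is never obtained.
elmzin would need talhex and sylzan (Recipe 9), but sylzan is never obtained.
Reached: elddor — 1 of the 3.

1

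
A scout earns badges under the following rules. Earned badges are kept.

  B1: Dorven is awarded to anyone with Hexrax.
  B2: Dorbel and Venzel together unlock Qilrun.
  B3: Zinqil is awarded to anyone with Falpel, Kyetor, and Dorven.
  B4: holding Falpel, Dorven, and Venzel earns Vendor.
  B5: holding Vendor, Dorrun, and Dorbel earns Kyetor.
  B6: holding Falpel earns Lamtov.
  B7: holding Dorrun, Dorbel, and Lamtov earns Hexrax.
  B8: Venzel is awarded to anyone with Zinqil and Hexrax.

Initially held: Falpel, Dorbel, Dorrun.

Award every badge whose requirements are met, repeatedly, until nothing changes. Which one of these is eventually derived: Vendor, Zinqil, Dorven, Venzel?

With Falpel, Lamtov is earned (B6).
With Dorrun, Dorbel, and Lamtov, Hexrax is earned (B7).
With Hexrax, Dorven is earned (B1).
Vendor would need Falpel, Dorven, and Venzel (B4), but Venzel is never earned. Venzel would need Zinqil and Hexrax (B8), but Zinqil is never earned. Zinqil would need Falpel, Kyetor, and Dorven (B3), but Kyetor is never earned.

Dorven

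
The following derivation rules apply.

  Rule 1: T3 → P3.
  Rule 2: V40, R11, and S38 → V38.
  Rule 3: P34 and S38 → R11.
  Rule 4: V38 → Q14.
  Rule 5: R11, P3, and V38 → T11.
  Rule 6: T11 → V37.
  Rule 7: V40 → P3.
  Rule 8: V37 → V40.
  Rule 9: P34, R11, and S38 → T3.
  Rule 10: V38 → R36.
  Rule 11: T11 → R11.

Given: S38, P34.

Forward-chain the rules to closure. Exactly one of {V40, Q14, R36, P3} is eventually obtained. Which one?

P34 and S38 hold, so R11 follows (Rule 3).
From P34, R11, and S38, Rule 9 gives T3.
From T3, Rule 1 gives P3.
R36 would need V38 (Rule 10), but V38 is never established. V40 would need V37 (Rule 8), but V37 is never established. Q14 would need V38 (Rule 4), but V38 is never established.

P3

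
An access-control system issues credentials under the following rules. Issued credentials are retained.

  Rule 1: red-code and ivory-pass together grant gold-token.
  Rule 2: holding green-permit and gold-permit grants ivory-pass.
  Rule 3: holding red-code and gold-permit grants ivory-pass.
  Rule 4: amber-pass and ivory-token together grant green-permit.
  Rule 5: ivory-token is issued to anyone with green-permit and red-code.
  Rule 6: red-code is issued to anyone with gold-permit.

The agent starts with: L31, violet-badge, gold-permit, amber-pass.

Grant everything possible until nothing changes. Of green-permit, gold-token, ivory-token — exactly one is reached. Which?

Holding gold-permit grants red-code (Rule 6).
Holding red-code and gold-permit grants ivory-pass (Rule 3).
Holding red-code and ivory-pass grants gold-token (Rule 1).
ivory-token would need green-permit and red-code (Rule 5), but green-permit is never granted. green-permit would need amber-pass and ivory-token (Rule 4), but ivory-token is never granted.

gold-token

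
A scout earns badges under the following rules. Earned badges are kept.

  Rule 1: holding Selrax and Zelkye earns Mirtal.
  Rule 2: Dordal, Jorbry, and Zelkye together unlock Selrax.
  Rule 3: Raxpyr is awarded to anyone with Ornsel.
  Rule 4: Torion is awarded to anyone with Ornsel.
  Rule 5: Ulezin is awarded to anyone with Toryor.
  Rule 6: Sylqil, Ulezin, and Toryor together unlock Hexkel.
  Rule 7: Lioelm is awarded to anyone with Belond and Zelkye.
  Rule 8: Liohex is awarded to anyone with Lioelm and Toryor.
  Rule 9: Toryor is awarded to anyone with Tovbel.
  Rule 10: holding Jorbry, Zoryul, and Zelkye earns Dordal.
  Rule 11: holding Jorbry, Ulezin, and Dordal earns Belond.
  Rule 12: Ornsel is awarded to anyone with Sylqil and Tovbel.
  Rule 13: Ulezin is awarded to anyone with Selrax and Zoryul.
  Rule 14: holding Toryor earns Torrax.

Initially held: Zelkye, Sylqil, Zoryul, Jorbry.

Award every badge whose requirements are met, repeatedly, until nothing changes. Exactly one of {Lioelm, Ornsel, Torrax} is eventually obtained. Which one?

With Jorbry, Zoryul, and Zelkye, Dordal is earned (Rule 10).
With Dordal, Jorbry, and Zelkye, Selrax is earned (Rule 2).
With Selrax and Zoryul, Ulezin is earned (Rule 13).
With Jorbry, Ulezin, and Dordal, Belond is earned (Rule 11).
With Belond and Zelkye, Lioelm is earned (Rule 7).
Torrax would need Toryor (Rule 14), but Toryor is never earned. Ornsel would need Sylqil and Tovbel (Rule 12), but Tovbel is never earned.

Lioelm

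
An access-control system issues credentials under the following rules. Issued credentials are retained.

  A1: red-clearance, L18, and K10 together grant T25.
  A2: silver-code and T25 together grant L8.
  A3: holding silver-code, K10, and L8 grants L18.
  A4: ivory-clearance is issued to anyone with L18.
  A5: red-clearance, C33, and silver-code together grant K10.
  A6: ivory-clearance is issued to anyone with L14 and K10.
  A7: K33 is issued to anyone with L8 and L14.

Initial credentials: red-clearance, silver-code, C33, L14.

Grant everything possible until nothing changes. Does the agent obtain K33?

K33 would need L8 and L14 (A7), but L8 is never granted.

No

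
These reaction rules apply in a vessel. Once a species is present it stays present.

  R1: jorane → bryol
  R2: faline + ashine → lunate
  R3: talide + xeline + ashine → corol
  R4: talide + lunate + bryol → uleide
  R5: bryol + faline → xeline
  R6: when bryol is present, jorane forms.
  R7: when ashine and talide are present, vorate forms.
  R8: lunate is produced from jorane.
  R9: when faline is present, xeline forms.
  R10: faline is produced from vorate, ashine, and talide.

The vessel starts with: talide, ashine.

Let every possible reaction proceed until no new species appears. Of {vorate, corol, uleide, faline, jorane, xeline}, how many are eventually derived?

ashine and talide present → vorate forms (R7).
vorate, ashine, and talide present → faline forms (R10).
faline present → xeline forms (R9).
talide, xeline, and ashine present → corol forms (R3).
vorate: reached.
corol: reached.
uleide would need talide, lunate, and bryol (R4), but bryol never forms.
faline: reached.
jorane would need bryol (R6), but bryol never forms.
xeline: reached.
Reached: vorate, corol, faline, and xeline — 4 of the 6.

4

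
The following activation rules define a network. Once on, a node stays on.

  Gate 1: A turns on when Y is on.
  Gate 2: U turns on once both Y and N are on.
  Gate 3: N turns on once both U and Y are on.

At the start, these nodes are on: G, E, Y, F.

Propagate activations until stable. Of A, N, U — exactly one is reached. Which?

Gate 1: Y on → A on.
N would need U and Y (Gate 3), but U never turns on. U would need Y and N (Gate 2), but N never turns on.

A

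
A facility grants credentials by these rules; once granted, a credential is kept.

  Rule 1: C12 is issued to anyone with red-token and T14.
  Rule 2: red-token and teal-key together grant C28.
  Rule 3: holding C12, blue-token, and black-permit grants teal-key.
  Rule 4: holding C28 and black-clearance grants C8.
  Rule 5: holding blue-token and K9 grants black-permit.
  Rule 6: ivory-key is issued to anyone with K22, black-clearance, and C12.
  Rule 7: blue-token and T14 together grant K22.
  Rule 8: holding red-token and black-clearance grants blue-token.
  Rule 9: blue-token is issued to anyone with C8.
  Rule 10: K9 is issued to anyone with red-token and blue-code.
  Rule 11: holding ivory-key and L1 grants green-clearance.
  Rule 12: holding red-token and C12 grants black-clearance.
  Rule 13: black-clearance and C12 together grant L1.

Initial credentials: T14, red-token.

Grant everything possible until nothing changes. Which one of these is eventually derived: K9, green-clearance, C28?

Holding red-token and T14 grants C12 (Rule 1).
Holding red-token and C12 grants black-clearance (Rule 12).
Holding red-token and black-clearance grants blue-token (Rule 8).
Holding black-clearance and C12 grants L1 (Rule 13).
Holding blue-token and T14 grants K22 (Rule 7).
Holding K22, black-clearance, and C12 grants ivory-key (Rule 6).
Holding ivory-key and L1 grants green-clearance (Rule 11).
K9 would need red-token and blue-code (Rule 10), but blue-code is never granted. C28 would need red-token and teal-key (Rule 2), but teal-key is never granted.

green-clearance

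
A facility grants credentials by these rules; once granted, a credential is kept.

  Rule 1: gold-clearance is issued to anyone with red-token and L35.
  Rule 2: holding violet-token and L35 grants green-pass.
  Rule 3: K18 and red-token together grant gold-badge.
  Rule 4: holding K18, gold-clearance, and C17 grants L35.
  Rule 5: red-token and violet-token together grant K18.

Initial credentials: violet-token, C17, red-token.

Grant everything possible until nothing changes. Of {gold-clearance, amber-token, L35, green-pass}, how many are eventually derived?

gold-clearance would need red-token and L35 (Rule 1), but L35 is never granted.
No rule produces amber-token, and it is not given.
L35 would need K18, gold-clearance, and C17 (Rule 4), but gold-clearance is never granted.
green-pass would need violet-token and L35 (Rule 2), but L35 is never granted.
None of the 4 are reached.

0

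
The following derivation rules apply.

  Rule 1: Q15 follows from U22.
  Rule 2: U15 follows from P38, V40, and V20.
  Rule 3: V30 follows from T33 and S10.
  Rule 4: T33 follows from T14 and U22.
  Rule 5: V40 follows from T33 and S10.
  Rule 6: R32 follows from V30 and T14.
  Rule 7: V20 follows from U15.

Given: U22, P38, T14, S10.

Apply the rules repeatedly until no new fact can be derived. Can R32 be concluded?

From T14 and U22, Rule 4 gives T33.
T33 and S10 hold, so V30 follows (Rule 3).
From V30 and T14, Rule 6 gives R32.

Yes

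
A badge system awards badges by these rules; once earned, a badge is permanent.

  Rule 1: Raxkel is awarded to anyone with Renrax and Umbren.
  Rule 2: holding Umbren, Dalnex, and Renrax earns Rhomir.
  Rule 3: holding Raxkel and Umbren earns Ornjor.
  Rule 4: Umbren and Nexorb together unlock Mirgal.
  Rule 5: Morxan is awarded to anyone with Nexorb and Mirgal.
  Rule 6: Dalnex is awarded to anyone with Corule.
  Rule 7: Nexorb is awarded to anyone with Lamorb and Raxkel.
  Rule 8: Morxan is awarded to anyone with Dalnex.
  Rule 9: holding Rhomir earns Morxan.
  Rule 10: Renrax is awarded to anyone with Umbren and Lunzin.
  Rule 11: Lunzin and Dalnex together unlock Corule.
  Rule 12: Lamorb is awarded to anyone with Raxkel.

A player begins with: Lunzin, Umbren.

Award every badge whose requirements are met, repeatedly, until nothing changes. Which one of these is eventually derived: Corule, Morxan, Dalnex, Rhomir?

Morxan

With Umbren and Lunzin, Renrax is earned (Rule 10).
With Renrax and Umbren, Raxkel is earned (Rule 1).
With Raxkel, Lamorb is earned (Rule 12).
With Lamorb and Raxkel, Nexorb is earned (Rule 7).
With Umbren and Nexorb, Mirgal is earned (Rule 4).
With Nexorb and Mirgal, Morxan is earned (Rule 5).
Dalnex would need Corule (Rule 6), but Corule is never earned. Corule would need Lunzin and Dalnex (Rule 11), but Dalnex is never earned. Rhomir would need Umbren, Dalnex, and Renrax (Rule 2), but Dalnex is never earned.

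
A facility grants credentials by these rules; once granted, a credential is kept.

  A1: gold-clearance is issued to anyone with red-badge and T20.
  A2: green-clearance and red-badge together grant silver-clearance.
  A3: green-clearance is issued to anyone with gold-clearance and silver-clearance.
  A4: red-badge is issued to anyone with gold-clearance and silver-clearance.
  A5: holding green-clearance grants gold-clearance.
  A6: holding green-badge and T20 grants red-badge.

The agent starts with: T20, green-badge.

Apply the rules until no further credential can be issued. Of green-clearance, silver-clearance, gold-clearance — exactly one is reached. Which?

Holding green-badge and T20 grants red-badge (A6).
Holding red-badge and T20 grants gold-clearance (A1).
silver-clearance would need green-clearance and red-badge (A2), but green-clearance is never granted. green-clearance would need gold-clearance and silver-clearance (A3), but silver-clearance is never granted.

gold-clearance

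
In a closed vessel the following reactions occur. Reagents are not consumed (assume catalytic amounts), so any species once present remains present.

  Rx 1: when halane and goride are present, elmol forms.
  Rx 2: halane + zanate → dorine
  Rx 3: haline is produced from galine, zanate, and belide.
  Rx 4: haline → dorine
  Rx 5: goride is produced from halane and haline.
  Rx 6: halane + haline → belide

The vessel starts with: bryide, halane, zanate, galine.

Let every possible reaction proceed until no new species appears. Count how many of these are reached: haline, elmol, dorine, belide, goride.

halane and zanate present → dorine forms (Rx 2).
haline would need galine, zanate, and belide (Rx 3), but belide never forms.
elmol would need halane and goride (Rx 1), but goride never forms.
dorine: reached.
belide would need halane and haline (Rx 6), but haline never forms.
goride would need halane and haline (Rx 5), but haline never forms.
Reached: dorine — 1 of the 5.

1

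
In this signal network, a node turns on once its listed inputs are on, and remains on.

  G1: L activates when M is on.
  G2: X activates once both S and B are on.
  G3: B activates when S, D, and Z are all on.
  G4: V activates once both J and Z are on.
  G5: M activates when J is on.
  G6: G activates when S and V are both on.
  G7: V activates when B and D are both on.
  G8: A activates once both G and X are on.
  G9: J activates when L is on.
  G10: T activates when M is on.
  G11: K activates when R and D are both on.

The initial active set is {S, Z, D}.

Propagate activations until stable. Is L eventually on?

L would need M (G1), but M never turns on.

No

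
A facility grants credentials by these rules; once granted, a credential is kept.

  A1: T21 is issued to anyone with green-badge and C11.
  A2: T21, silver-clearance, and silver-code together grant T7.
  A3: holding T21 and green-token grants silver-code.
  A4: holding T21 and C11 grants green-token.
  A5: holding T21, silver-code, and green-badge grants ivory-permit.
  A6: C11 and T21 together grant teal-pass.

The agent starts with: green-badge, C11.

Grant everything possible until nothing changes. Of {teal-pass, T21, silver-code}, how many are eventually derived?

Holding green-badge and C11 grants T21 (A1).
Holding C11 and T21 grants teal-pass (A6).
Holding T21 and C11 grants green-token (A4).
Holding T21 and green-token grants silver-code (A3).
teal-pass: reached.
T21: reached.
silver-code: reached.
All 3 are reached.

3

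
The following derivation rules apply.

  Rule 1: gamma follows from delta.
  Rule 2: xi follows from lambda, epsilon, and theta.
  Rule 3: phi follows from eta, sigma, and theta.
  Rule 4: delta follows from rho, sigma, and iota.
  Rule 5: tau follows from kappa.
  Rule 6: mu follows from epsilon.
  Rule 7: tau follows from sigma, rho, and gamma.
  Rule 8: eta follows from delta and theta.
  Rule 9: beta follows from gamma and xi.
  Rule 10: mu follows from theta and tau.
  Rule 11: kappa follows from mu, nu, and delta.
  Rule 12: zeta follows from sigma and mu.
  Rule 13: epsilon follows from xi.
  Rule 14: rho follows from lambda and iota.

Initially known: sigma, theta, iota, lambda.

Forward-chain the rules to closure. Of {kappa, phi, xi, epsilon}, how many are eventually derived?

1

From lambda and iota, Rule 14 gives rho.
From rho, sigma, and iota, Rule 4 gives delta.
From delta and theta, Rule 8 gives eta.
From eta, sigma, and theta, Rule 3 gives phi.
kappa would need mu, nu, and delta (Rule 11), but nu is never established.
phi: reached.
xi would need lambda, epsilon, and theta (Rule 2), but epsilon is never established.
epsilon would need xi (Rule 13), but xi is never established.
Reached: phi — 1 of the 4.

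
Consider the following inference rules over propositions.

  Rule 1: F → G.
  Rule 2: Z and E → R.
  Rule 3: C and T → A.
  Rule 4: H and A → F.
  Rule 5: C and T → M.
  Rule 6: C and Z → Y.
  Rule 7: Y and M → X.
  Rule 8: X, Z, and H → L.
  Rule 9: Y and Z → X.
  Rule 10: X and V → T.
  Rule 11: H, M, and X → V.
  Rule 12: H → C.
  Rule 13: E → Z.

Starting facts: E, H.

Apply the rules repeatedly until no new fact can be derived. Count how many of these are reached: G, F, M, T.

G would need F (Rule 1), but F is never established.
F would need H and A (Rule 4), but A is never established.
M would need C and T (Rule 5), but T is never established.
T would need X and V (Rule 10), but V is never established.
None of the 4 are reached.

0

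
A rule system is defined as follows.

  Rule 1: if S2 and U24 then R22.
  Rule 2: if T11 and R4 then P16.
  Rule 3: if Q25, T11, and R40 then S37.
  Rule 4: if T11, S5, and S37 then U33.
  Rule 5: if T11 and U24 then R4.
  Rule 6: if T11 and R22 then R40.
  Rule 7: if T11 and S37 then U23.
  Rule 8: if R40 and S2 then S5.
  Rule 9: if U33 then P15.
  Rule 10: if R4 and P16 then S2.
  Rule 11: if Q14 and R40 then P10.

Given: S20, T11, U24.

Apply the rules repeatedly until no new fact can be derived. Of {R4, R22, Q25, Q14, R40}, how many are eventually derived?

3

T11 and U24 hold, so R4 follows (Rule 5).
From T11 and R4, Rule 2 gives P16.
R4 and P16 hold, so S2 follows (Rule 10).
From S2 and U24, Rule 1 gives R22.
T11 and R22 hold, so R40 follows (Rule 6).
R4: reached.
R22: reached.
No rule produces Q25, and it is not given.
No rule produces Q14, and it is not given.
R40: reached.
Reached: R4, R22, and R40 — 3 of the 5.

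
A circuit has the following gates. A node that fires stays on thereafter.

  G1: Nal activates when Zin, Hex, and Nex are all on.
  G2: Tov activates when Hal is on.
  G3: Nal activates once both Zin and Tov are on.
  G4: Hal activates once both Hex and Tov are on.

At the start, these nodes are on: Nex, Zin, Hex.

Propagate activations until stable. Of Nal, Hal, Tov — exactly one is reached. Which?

Zin, Hex, and Nex are on, so Nal activates (G1).
Tov would need Hal (G2), but Hal never turns on. Hal would need Hex and Tov (G4), but Tov never turns on.

Nal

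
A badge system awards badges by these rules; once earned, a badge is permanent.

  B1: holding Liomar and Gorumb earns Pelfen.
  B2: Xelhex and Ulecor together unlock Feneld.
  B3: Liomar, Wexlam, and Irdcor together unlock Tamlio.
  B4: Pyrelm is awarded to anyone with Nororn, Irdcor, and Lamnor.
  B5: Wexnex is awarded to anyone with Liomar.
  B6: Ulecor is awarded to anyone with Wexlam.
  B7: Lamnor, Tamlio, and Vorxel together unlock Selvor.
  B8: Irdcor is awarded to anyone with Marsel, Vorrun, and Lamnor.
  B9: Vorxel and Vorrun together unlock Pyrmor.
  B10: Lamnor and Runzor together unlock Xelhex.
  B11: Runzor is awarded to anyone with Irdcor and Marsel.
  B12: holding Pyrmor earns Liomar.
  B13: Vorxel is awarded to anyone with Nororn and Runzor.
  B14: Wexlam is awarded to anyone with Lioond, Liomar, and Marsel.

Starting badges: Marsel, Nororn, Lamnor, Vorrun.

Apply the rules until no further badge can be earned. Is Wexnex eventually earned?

With Marsel, Vorrun, and Lamnor, Irdcor is earned (B8).
With Irdcor and Marsel, Runzor is earned (B11).
With Nororn and Runzor, Vorxel is earned (B13).
With Vorxel and Vorrun, Pyrmor is earned (B9).
With Pyrmor, Liomar is earned (B12).
With Liomar, Wexnex is earned (B5).

Yes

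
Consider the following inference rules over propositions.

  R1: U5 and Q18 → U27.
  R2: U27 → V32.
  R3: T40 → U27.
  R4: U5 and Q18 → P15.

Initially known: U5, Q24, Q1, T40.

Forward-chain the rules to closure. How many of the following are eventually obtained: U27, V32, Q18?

2

From T40, R3 gives U27.
From U27, R2 gives V32.
U27: reached.
V32: reached.
No rule produces Q18, and it is not given.
Reached: U27 and V32 — 2 of the 3.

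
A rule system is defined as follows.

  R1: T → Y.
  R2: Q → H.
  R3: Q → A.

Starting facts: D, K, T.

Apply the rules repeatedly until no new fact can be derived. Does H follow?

H would need Q (R2), but Q is never established.

No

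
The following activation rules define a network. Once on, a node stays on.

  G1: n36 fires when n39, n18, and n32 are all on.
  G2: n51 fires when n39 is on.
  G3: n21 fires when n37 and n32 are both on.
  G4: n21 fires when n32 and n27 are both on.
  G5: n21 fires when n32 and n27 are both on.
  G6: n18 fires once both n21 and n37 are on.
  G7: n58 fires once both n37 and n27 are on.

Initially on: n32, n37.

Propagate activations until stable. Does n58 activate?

n58 would need n37 and n27 (G7), but n27 never turns on.

No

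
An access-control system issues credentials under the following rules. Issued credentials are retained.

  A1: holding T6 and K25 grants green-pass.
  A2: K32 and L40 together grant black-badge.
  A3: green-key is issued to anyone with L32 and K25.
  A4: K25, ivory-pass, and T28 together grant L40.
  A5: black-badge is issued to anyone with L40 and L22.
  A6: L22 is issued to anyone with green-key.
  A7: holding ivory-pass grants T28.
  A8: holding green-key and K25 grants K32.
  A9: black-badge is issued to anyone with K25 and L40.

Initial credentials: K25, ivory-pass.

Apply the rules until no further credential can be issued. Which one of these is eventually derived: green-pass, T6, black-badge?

black-badge

Holding ivory-pass grants T28 (A7).
Holding K25, ivory-pass, and T28 grants L40 (A4).
Holding K25 and L40 grants black-badge (A9).
No rule produces T6, and it is not given. green-pass would need T6 and K25 (A1), but T6 is never granted.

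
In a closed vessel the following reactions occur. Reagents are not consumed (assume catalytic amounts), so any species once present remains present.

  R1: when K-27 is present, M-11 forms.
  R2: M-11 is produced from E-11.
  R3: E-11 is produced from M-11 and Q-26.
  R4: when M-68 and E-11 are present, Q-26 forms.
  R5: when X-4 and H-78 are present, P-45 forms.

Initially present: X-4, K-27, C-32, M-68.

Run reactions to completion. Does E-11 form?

E-11 would need M-11 and Q-26 (R3), but Q-26 never forms.

No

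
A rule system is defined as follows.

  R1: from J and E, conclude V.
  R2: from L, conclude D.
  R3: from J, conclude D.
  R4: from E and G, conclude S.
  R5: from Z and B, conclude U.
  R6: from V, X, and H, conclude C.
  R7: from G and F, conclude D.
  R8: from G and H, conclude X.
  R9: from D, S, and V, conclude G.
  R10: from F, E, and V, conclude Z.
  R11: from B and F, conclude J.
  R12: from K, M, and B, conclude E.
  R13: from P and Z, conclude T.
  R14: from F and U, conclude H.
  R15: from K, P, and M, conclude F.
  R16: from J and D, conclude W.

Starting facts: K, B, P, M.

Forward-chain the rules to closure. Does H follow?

K, M, and B hold, so E follows (R12).
K, P, and M hold, so F follows (R15).
B and F hold, so J follows (R11).
J and E hold, so V follows (R1).
From F, E, and V, R10 gives Z.
Z and B hold, so U follows (R5).
F and U hold, so H follows (R14).

Yes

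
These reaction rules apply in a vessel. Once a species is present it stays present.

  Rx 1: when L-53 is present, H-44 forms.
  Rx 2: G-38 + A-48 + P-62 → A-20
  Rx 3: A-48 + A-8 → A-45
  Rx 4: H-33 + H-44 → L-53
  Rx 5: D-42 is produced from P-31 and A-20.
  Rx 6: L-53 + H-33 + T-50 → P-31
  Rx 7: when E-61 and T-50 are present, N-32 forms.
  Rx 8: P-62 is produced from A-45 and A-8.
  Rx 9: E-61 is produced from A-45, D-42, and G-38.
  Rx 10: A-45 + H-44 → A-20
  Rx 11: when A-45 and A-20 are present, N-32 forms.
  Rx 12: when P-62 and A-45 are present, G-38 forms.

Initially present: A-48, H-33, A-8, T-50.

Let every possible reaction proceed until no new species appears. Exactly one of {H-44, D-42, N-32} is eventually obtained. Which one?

N-32

A-48 and A-8 present → A-45 forms (Rx 3).
A-45 and A-8 present → P-62 forms (Rx 8).
P-62 and A-45 present → G-38 forms (Rx 12).
G-38, A-48, and P-62 present → A-20 forms (Rx 2).
A-45 and A-20 present → N-32 forms (Rx 11).
H-44 would need L-53 (Rx 1), but L-53 never forms. D-42 would need P-31 and A-20 (Rx 5), but P-31 never forms.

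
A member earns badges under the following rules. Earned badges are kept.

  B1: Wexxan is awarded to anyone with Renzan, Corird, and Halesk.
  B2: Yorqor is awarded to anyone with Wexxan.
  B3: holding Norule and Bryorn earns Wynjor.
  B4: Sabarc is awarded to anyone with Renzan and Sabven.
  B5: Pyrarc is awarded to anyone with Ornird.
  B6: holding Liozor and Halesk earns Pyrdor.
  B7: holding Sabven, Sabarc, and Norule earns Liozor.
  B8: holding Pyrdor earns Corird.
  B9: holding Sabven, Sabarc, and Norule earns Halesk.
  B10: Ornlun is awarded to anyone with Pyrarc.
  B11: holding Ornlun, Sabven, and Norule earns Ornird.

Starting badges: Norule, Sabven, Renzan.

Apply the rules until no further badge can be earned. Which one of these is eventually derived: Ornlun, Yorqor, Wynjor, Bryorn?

Yorqor

With Renzan and Sabven, Sabarc is earned (B4).
With Sabven, Sabarc, and Norule, Halesk is earned (B9).
With Sabven, Sabarc, and Norule, Liozor is earned (B7).
With Liozor and Halesk, Pyrdor is earned (B6).
With Pyrdor, Corird is earned (B8).
With Renzan, Corird, and Halesk, Wexxan is earned (B1).
With Wexxan, Yorqor is earned (B2).
No rule produces Bryorn, and it is not given. Ornlun would need Pyrarc (B10), but Pyrarc is never earned. Wynjor would need Norule and Bryorn (B3), but Bryorn is never earned.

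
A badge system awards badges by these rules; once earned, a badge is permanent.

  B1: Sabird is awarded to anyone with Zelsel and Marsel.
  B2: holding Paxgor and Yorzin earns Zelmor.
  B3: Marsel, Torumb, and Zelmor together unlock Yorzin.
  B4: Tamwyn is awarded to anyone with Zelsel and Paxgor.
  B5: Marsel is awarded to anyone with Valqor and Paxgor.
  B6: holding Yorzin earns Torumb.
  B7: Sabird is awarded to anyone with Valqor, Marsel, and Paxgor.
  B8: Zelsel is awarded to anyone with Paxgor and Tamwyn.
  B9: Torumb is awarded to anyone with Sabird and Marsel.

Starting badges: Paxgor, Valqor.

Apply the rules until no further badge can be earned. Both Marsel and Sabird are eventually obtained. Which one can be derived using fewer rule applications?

Marsel: With Valqor and Paxgor, Marsel is earned (B5). [1 rule application]
Sabird: With Valqor and Paxgor, Marsel is earned (B5). With Valqor, Marsel, and Paxgor, Sabird is earned (B7). [2 rule applications]
Marsel needs fewer.

Marsel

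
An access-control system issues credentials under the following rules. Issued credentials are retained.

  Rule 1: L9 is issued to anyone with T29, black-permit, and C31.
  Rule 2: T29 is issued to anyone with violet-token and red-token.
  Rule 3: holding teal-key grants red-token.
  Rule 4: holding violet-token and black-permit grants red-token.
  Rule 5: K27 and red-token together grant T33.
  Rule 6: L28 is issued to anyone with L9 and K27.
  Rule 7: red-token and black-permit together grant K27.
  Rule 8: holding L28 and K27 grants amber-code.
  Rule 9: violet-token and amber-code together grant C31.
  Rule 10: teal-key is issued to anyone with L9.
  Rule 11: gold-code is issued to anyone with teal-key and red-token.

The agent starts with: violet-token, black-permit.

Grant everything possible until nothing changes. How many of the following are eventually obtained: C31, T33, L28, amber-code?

Holding violet-token and black-permit grants red-token (Rule 4).
Holding red-token and black-permit grants K27 (Rule 7).
Holding K27 and red-token grants T33 (Rule 5).
C31 would need violet-token and amber-code (Rule 9), but amber-code is never granted.
T33: reached.
L28 would need L9 and K27 (Rule 6), but L9 is never granted.
amber-code would need L28 and K27 (Rule 8), but L28 is never granted.
Reached: T33 — 1 of the 4.

1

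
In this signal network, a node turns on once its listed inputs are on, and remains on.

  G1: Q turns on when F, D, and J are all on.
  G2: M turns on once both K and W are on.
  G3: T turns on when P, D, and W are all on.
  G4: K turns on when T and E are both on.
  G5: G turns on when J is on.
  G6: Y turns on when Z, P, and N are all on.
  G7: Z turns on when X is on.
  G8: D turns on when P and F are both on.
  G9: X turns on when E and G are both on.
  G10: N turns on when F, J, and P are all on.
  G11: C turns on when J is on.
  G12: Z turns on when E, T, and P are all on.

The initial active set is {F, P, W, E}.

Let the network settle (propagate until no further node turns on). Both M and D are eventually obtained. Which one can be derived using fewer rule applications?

D

D: G8: P and F on → D on. [1 rule application]
M: P and F are on, so D turns on (G8). G3: P, D, and W on → T on. T and E are on, so K turns on (G4). G2: K and W on → M on. [4 rule applications]
D needs fewer.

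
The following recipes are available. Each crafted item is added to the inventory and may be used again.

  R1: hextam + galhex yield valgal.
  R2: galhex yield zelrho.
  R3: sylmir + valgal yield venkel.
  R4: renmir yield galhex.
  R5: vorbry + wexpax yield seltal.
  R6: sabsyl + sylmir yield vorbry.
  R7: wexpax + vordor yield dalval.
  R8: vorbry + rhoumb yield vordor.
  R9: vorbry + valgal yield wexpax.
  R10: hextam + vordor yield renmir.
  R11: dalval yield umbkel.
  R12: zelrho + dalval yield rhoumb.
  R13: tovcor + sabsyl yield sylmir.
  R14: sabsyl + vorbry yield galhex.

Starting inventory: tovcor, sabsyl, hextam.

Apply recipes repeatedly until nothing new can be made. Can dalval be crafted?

dalval would need wexpax and vordor (R7), but vordor is never obtained.

No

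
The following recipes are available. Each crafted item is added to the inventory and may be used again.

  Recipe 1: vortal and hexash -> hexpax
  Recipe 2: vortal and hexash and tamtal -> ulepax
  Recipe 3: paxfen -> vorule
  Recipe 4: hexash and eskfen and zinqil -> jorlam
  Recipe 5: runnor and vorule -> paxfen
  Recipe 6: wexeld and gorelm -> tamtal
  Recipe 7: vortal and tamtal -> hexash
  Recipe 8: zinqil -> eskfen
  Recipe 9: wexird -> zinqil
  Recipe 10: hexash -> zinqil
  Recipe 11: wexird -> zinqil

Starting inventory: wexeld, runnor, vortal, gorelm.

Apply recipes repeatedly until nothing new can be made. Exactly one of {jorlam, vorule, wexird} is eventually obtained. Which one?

jorlam

Using Recipe 6, wexeld and gorelm make tamtal.
Using Recipe 7, vortal and tamtal make hexash.
hexash -> zinqil (Recipe 10).
Using Recipe 8, zinqil makes eskfen.
hexash and eskfen and zinqil -> jorlam (Recipe 4).
No rule produces wexird, and it is not given. vorule would need paxfen (Recipe 3), but paxfen is never obtained.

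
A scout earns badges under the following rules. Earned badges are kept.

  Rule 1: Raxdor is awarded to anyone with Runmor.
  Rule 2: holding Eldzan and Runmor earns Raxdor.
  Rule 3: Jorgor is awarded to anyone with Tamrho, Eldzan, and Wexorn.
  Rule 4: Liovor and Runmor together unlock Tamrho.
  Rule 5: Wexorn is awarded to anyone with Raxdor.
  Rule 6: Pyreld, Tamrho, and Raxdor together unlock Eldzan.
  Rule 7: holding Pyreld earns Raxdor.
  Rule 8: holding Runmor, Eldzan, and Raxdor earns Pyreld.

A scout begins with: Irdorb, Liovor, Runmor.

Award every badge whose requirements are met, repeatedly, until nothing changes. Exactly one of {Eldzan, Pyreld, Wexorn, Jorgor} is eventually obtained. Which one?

With Runmor, Raxdor is earned (Rule 1).
With Raxdor, Wexorn is earned (Rule 5).
Eldzan would need Pyreld, Tamrho, and Raxdor (Rule 6), but Pyreld is never earned. Jorgor would need Tamrho, Eldzan, and Wexorn (Rule 3), but Eldzan is never earned. Pyreld would need Runmor, Eldzan, and Raxdor (Rule 8), but Eldzan is never earned.

Wexorn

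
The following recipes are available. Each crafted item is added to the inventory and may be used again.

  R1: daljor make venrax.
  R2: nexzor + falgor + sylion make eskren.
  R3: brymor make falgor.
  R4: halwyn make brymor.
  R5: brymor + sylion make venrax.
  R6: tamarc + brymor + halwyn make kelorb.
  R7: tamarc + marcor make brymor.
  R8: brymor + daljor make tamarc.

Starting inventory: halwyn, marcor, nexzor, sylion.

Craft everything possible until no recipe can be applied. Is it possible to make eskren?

halwyn → brymor (R4).
Using R3, brymor makes falgor.
nexzor + falgor + sylion → eskren (R2).

Yes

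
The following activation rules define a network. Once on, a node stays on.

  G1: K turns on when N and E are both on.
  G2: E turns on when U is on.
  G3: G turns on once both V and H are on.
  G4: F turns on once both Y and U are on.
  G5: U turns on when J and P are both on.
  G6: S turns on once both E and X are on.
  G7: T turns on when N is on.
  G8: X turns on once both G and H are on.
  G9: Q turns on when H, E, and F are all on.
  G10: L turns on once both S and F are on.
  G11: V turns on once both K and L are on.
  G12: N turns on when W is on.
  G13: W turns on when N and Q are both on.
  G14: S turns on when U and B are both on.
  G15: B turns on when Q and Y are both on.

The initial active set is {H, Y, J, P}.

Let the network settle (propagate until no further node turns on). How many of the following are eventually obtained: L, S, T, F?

3

J and P are on, so U turns on (G5).
U is on, so E turns on (G2).
G4: Y and U on → F on.
H, E, and F are on, so Q turns on (G9).
G15: Q and Y on → B on.
U and B are on, so S turns on (G14).
S and F are on, so L turns on (G10).
L: reached.
S: reached.
T would need N (G7), but N never turns on.
F: reached.
Reached: L, S, and F — 3 of the 4.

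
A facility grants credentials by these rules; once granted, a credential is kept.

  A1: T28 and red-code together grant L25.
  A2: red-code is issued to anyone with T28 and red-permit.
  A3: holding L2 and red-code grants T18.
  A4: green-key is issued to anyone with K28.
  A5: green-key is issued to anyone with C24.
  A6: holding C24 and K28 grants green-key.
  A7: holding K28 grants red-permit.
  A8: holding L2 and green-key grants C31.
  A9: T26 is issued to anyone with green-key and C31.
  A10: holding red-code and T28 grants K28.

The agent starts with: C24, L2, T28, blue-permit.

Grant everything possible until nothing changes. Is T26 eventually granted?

Holding C24 grants green-key (A5).
Holding L2 and green-key grants C31 (A8).
Holding green-key and C31 grants T26 (A9).

Yes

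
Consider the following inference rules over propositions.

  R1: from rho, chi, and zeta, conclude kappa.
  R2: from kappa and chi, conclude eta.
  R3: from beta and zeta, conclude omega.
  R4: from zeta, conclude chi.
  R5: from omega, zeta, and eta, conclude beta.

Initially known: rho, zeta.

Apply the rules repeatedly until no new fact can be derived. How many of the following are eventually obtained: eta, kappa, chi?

From zeta, R4 gives chi.
rho, chi, and zeta hold, so kappa follows (R1).
From kappa and chi, R2 gives eta.
eta: reached.
kappa: reached.
chi: reached.
All 3 are reached.

3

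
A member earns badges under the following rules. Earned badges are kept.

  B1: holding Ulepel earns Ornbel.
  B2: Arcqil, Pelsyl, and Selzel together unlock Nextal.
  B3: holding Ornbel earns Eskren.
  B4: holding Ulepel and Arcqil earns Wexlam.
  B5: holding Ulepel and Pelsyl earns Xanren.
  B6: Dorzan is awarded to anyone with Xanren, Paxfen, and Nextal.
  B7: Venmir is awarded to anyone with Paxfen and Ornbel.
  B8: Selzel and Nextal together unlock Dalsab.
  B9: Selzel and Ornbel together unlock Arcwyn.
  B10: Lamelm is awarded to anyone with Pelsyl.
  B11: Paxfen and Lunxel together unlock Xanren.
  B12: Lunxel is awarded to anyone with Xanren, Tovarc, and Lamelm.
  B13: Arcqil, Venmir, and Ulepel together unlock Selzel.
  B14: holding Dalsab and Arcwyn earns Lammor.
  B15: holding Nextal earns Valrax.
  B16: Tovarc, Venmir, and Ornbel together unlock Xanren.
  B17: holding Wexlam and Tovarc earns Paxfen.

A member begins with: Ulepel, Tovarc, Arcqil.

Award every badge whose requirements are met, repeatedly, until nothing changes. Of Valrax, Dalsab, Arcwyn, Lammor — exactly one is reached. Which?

With Ulepel and Arcqil, Wexlam is earned (B4).
With Ulepel, Ornbel is earned (B1).
With Wexlam and Tovarc, Paxfen is earned (B17).
With Paxfen and Ornbel, Venmir is earned (B7).
With Arcqil, Venmir, and Ulepel, Selzel is earned (B13).
With Selzel and Ornbel, Arcwyn is earned (B9).
Lammor would need Dalsab and Arcwyn (B14), but Dalsab is never earned. Dalsab would need Selzel and Nextal (B8), but Nextal is never earned. Valrax would need Nextal (B15), but Nextal is never earned.

Arcwyn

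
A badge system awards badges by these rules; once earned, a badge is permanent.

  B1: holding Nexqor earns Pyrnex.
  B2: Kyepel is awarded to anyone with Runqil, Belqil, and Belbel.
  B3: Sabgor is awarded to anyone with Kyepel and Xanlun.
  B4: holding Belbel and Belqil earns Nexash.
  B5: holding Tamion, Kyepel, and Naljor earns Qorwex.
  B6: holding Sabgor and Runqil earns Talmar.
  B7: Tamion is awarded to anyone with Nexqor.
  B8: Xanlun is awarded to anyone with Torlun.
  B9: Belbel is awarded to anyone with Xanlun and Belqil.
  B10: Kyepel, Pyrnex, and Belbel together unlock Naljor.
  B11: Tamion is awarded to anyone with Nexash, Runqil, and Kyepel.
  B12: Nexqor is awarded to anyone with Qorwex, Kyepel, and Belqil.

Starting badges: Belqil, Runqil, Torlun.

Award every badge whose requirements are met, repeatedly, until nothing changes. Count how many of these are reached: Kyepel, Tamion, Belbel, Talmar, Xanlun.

With Torlun, Xanlun is earned (B8).
With Xanlun and Belqil, Belbel is earned (B9).
With Runqil, Belqil, and Belbel, Kyepel is earned (B2).
With Belbel and Belqil, Nexash is earned (B4).
With Kyepel and Xanlun, Sabgor is earned (B3).
With Nexash, Runqil, and Kyepel, Tamion is earned (B11).
With Sabgor and Runqil, Talmar is earned (B6).
Kyepel: reached.
Tamion: reached.
Belbel: reached.
Talmar: reached.
Xanlun: reached.
All 5 are reached.

5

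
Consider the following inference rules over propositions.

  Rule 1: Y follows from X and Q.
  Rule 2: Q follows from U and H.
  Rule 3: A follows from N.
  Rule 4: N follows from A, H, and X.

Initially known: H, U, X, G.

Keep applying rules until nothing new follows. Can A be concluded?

A would need N (Rule 3), but N is never established.

No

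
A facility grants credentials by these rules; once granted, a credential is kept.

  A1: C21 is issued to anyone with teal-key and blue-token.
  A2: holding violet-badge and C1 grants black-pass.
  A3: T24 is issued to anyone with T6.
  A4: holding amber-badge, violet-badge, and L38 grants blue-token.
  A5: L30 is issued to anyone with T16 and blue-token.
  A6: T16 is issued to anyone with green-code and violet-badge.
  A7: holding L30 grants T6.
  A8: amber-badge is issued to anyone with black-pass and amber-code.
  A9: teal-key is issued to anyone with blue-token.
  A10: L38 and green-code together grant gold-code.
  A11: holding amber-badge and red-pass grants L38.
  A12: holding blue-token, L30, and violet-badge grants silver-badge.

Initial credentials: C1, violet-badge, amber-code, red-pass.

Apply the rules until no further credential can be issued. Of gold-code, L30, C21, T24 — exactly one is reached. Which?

C21

Holding violet-badge and C1 grants black-pass (A2).
Holding black-pass and amber-code grants amber-badge (A8).
Holding amber-badge and red-pass grants L38 (A11).
Holding amber-badge, violet-badge, and L38 grants blue-token (A4).
Holding blue-token grants teal-key (A9).
Holding teal-key and blue-token grants C21 (A1).
gold-code would need L38 and green-code (A10), but green-code is never granted. L30 would need T16 and blue-token (A5), but T16 is never granted. T24 would need T6 (A3), but T6 is never granted.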